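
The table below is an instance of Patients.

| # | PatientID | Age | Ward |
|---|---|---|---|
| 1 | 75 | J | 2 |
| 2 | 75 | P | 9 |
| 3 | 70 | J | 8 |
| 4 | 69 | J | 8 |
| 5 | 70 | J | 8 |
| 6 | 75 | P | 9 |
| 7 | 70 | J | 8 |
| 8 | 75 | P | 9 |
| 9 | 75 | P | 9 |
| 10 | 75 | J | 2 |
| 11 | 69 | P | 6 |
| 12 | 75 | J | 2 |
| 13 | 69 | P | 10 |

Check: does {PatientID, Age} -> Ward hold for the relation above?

(PatientID=75, Age=J): rows 1, 10, 12 → Ward = 2, 2, 2 ✓
(PatientID=75, Age=P): rows 2, 6, 8, 9 → Ward = 9, 9, 9, 9 ✓
(PatientID=70, Age=J): rows 3, 5, 7 → Ward = 8, 8, 8 ✓
(PatientID=69, Age=J): row 4 → Ward = 8 ✓
(PatientID=69, Age=P): rows 11, 13 → Ward takes values {6, 10} — violation
Two rows agree on {PatientID, Age} but differ on Ward, so {PatientID, Age} -> Ward does not hold.

No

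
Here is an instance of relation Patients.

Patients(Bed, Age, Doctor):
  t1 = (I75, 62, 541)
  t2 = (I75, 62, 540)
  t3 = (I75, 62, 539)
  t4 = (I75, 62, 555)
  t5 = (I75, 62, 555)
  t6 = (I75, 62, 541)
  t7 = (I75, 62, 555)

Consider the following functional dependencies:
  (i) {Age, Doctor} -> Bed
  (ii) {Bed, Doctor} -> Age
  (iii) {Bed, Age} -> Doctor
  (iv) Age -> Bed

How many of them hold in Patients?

3

(i) {Age, Doctor} -> Bed: every LHS value maps to a single RHS value — holds.
(ii) {Bed, Doctor} -> Age: every LHS value maps to a single RHS value — holds.
(iii) {Bed, Age} -> Doctor: (Bed=I75, Age=62): rows 1, 2, 3, 4, 5, 6, 7 → Doctor takes values {541, 540, 539, 555} — violation — fails.
(iv) Age -> Bed: every LHS value maps to a single RHS value — holds.
3 of the 4 dependencies hold.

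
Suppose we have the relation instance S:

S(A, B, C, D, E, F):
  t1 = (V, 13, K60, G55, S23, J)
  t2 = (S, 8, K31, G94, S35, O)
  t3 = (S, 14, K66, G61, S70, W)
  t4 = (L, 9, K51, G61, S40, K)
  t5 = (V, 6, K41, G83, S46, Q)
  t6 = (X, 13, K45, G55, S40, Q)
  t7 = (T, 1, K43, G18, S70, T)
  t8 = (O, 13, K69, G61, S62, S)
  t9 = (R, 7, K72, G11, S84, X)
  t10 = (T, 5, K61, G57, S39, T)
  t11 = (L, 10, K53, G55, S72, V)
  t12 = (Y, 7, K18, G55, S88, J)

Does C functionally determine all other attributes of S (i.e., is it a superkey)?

All 12 rows have distinct C values, so C → (all attributes) holds and C is a superkey.

Yes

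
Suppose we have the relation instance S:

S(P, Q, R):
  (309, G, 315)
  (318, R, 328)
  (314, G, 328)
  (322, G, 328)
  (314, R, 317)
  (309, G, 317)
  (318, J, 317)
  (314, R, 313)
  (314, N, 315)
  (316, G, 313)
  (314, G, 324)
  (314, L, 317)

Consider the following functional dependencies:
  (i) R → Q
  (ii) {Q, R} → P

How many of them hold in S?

0

(i) R → Q: R=315: 2 rows → Q takes values {G, N} — violation; R=328: 3 rows → Q takes values {R, G} — violation; R=317: 4 rows → Q takes values {R, G, J, L} — violation; R=313: 2 rows → Q takes values {R, G} — violation — fails.
(ii) {Q, R} → P: (Q=G, R=328): 2 rows → P takes values {314, 322} — violation — fails.
None of the 2 dependencies hold.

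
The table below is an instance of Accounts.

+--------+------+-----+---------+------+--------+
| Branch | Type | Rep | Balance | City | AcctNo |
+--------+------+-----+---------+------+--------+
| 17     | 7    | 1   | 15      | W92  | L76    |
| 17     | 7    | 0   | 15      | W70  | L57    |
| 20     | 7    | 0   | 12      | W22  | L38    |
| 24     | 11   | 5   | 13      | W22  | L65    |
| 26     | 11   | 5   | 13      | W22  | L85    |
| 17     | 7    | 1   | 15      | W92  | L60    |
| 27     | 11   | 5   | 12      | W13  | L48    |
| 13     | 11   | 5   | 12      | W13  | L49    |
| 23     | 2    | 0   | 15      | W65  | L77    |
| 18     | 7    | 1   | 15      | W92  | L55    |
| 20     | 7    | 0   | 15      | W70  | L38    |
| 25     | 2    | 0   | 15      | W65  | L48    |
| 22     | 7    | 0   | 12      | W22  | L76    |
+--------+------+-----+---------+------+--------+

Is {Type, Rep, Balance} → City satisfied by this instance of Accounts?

Yes

(Type=7, Rep=1, Balance=15): 3 rows → City = W92, W92, W92 ✓
(Type=7, Rep=0, Balance=15): 2 rows → City = W70, W70 ✓
(Type=7, Rep=0, Balance=12): 2 rows → City = W22, W22 ✓
(Type=11, Rep=5, Balance=13): 2 rows → City = W22, W22 ✓
(Type=11, Rep=5, Balance=12): 2 rows → City = W13, W13 ✓
(Type=2, Rep=0, Balance=15): 2 rows → City = W65, W65 ✓
Every {Type, Rep, Balance} value is associated with a single City value, so {Type, Rep, Balance} → City holds.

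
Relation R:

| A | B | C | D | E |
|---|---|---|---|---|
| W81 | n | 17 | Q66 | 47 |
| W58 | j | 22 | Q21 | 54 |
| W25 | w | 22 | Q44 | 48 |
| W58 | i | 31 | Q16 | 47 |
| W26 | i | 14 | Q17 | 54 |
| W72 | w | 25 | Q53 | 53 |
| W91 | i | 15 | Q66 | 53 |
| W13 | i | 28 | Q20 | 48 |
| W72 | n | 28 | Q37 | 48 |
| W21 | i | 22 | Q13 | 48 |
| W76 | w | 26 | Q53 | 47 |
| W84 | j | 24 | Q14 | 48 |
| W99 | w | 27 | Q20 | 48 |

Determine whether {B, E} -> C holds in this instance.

No

(B=n, E=47): 1 row → C = 17 ✓
(B=j, E=54): 1 row → C = 22 ✓
(B=w, E=48): 2 rows → C takes values {22, 27} — violation
(B=i, E=47): 1 row → C = 31 ✓
(B=i, E=54): 1 row → C = 14 ✓
(B=w, E=53): 1 row → C = 25 ✓
(B=i, E=53): 1 row → C = 15 ✓
(B=i, E=48): 2 rows → C takes values {28, 22} — violation
(B=n, E=48): 1 row → C = 28 ✓
(B=w, E=47): 1 row → C = 26 ✓
(B=j, E=48): 1 row → C = 24 ✓
Two rows agree on {B, E} but differ on C, so {B, E} -> C does not hold.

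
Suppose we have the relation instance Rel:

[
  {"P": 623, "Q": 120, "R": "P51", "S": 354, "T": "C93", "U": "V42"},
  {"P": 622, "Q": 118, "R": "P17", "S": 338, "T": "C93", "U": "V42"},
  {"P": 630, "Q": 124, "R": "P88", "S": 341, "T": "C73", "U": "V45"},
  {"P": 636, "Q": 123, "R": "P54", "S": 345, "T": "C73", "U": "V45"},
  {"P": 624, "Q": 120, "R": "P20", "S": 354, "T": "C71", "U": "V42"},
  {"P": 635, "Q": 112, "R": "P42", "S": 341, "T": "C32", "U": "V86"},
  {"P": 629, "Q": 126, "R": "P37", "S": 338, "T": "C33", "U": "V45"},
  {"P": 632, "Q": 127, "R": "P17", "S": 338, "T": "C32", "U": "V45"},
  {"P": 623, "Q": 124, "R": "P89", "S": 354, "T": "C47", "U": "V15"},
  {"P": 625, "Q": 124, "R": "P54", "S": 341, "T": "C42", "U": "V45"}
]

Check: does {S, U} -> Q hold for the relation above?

(S=354, U=V42): 2 rows → Q = 120, 120 ✓
(S=338, U=V42): 1 row → Q = 118 ✓
(S=341, U=V45): 2 rows → Q = 124, 124 ✓
(S=345, U=V45): 1 row → Q = 123 ✓
(S=341, U=V86): 1 row → Q = 112 ✓
(S=338, U=V45): 2 rows → Q takes values {126, 127} — violation
(S=354, U=V15): 1 row → Q = 124 ✓
Two rows agree on {S, U} but differ on Q, so {S, U} -> Q does not hold.

No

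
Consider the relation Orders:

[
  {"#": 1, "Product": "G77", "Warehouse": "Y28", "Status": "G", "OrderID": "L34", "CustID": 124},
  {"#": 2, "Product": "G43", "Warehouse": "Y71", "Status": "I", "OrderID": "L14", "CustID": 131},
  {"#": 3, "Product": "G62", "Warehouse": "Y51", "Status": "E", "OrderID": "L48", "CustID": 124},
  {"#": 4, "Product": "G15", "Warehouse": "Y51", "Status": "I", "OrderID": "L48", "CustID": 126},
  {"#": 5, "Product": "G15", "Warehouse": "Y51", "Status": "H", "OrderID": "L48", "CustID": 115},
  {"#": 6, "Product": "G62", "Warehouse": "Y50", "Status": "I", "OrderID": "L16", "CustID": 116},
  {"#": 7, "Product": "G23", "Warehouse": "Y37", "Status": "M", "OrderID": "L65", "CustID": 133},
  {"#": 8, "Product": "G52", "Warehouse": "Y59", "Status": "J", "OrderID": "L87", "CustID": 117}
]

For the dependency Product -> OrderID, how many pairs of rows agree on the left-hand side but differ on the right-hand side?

1

Product=G62: violating pairs (3,6) — 1 pair.
Product=G15: all 2 rows agree on OrderID — 0 pairs.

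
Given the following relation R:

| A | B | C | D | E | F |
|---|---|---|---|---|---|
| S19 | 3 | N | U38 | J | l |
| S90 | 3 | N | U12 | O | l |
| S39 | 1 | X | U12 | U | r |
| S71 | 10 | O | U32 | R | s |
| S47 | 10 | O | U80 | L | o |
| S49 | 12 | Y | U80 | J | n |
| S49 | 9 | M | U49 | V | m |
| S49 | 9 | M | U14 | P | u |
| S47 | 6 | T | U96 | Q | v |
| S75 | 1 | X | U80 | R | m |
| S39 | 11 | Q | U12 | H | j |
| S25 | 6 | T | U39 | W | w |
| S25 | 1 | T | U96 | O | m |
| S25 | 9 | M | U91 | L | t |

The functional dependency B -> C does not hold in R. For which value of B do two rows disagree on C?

1

B=3: 2 rows → C = N, N ✓
B=1: 3 rows → C takes values {X, T} — violation
B=10: 2 rows → C = O, O ✓
B=12: 1 row → C = Y ✓
B=9: 3 rows → C = M, M, M ✓
B=6: 2 rows → C = T, T ✓
B=11: 1 row → C = Q ✓
The only B value with inconsistent C is B=1.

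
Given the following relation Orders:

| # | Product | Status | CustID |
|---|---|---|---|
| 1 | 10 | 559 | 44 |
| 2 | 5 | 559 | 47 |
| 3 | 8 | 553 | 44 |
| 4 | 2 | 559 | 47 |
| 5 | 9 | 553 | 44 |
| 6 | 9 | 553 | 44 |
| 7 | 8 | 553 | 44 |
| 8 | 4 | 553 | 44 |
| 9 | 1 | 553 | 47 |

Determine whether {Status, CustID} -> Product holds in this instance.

(Status=559, CustID=44): row 1 → Product = 10 ✓
(Status=559, CustID=47): rows 2, 4 → Product takes values {5, 2} — violation
(Status=553, CustID=44): rows 3, 5, 6, 7, 8 → Product takes values {8, 9, 4} — violation
(Status=553, CustID=47): row 9 → Product = 1 ✓
Two rows agree on {Status, CustID} but differ on Product, so {Status, CustID} -> Product does not hold.

No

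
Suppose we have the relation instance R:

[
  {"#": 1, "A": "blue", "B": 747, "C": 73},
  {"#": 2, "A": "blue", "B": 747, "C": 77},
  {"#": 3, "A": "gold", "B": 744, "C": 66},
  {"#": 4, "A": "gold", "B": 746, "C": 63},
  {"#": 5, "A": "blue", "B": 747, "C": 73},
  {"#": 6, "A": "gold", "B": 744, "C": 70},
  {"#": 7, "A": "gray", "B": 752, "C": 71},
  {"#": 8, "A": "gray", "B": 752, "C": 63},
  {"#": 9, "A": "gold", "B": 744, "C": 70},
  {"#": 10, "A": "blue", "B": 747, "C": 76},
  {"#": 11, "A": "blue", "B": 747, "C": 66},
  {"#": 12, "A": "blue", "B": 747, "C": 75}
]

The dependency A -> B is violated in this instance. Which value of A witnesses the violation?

gold

A=blue: rows 1, 2, 5, 10, 11, 12 → B = 747, 747, 747, 747, 747, 747 ✓
A=gold: rows 3, 4, 6, 9 → B takes values {744, 746} — violation
A=gray: rows 7, 8 → B = 752, 752 ✓
The only A value with inconsistent B is A=gold.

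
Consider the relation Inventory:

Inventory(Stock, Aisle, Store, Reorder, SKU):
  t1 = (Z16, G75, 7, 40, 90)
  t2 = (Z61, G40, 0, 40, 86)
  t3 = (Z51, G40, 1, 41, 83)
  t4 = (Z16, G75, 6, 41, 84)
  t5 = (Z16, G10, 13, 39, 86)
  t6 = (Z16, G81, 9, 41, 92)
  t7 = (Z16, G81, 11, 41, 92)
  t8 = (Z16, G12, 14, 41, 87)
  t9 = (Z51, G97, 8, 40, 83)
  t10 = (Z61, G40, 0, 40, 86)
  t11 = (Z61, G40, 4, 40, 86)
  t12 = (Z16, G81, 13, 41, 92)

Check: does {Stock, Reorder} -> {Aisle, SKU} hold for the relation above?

No

(Stock=Z16, Reorder=40): row 1 → {Aisle,SKU} = (G75, 90) ✓
(Stock=Z61, Reorder=40): rows 2, 10, 11 → {Aisle,SKU} = (G40, 86), (G40, 86), (G40, 86) ✓
(Stock=Z51, Reorder=41): row 3 → {Aisle,SKU} = (G40, 83) ✓
(Stock=Z16, Reorder=41): rows 4, 6, 7, 8, 12 → {Aisle,SKU} takes values {(G75, 84), (G81, 92), (G12, 87)} — violation
(Stock=Z16, Reorder=39): row 5 → {Aisle,SKU} = (G10, 86) ✓
(Stock=Z51, Reorder=40): row 9 → {Aisle,SKU} = (G97, 83) ✓
Two rows agree on {Stock, Reorder} but differ on {Aisle, SKU}, so {Stock, Reorder} -> {Aisle, SKU} does not hold.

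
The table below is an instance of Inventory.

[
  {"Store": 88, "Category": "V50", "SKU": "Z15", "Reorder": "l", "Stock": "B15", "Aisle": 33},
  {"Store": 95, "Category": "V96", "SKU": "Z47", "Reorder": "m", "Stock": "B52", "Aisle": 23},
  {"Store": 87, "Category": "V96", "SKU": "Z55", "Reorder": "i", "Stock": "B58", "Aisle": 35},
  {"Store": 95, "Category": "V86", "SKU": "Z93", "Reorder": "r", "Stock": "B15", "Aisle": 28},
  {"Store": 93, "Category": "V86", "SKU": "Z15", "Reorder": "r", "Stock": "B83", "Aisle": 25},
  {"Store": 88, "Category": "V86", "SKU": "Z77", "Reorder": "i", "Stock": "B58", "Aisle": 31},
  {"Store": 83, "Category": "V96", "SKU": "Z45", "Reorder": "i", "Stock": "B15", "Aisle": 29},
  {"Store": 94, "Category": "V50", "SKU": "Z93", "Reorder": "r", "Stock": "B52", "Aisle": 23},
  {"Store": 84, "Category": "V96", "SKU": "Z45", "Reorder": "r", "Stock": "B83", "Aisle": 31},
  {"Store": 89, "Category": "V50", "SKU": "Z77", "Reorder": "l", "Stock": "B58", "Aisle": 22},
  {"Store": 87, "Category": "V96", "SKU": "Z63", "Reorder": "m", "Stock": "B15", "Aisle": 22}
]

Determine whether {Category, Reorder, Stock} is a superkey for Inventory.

All 11 rows have distinct {Category, Reorder, Stock} values, so {Category, Reorder, Stock} → (all attributes) holds and {Category, Reorder, Stock} is a superkey.

Yes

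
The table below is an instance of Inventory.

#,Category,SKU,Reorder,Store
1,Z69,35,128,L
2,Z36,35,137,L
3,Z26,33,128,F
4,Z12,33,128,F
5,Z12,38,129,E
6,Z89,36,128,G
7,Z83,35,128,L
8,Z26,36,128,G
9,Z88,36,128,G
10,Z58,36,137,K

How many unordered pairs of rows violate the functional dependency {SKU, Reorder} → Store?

0

(SKU=35, Reorder=128): all 2 rows agree on Store — 0 pairs.
(SKU=33, Reorder=128): all 2 rows agree on Store — 0 pairs.
(SKU=36, Reorder=128): all 3 rows agree on Store — 0 pairs.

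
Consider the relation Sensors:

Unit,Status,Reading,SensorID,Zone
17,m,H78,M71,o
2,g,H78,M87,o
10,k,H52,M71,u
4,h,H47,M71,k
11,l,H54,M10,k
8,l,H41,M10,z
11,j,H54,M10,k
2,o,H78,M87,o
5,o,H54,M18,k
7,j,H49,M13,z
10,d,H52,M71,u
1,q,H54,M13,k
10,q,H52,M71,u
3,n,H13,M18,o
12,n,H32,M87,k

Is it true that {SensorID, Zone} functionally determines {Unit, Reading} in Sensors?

(SensorID=M71, Zone=o): 1 row → {Unit,Reading} = (17, H78) ✓
(SensorID=M87, Zone=o): 2 rows → {Unit,Reading} = (2, H78), (2, H78) ✓
(SensorID=M71, Zone=u): 3 rows → {Unit,Reading} = (10, H52), (10, H52), (10, H52) ✓
(SensorID=M71, Zone=k): 1 row → {Unit,Reading} = (4, H47) ✓
(SensorID=M10, Zone=k): 2 rows → {Unit,Reading} = (11, H54), (11, H54) ✓
(SensorID=M10, Zone=z): 1 row → {Unit,Reading} = (8, H41) ✓
(SensorID=M18, Zone=k): 1 row → {Unit,Reading} = (5, H54) ✓
(SensorID=M13, Zone=z): 1 row → {Unit,Reading} = (7, H49) ✓
(SensorID=M13, Zone=k): 1 row → {Unit,Reading} = (1, H54) ✓
(SensorID=M18, Zone=o): 1 row → {Unit,Reading} = (3, H13) ✓
(SensorID=M87, Zone=k): 1 row → {Unit,Reading} = (12, H32) ✓
Every {SensorID, Zone} value is associated with a single {Unit, Reading} value, so {SensorID, Zone} -> {Unit, Reading} holds.

Yes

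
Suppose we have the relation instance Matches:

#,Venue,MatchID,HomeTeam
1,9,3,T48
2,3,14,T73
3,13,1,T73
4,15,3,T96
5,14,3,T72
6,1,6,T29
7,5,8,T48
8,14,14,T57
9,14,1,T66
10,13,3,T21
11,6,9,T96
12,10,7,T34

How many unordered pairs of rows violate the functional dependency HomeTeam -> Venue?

3

HomeTeam=T48: violating pairs (1,7) — 1 pair.
HomeTeam=T73: violating pairs (2,3) — 1 pair.
HomeTeam=T96: violating pairs (4,11) — 1 pair.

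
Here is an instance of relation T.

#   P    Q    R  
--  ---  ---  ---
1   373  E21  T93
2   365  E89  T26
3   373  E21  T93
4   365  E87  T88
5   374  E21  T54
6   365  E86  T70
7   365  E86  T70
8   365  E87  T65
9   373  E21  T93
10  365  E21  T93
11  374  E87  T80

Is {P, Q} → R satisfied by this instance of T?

No

(P=373, Q=E21): rows 1, 3, 9 → R = T93, T93, T93 ✓
(P=365, Q=E89): row 2 → R = T26 ✓
(P=365, Q=E87): rows 4, 8 → R takes values {T88, T65} — violation
(P=374, Q=E21): row 5 → R = T54 ✓
(P=365, Q=E86): rows 6, 7 → R = T70, T70 ✓
(P=365, Q=E21): row 10 → R = T93 ✓
(P=374, Q=E87): row 11 → R = T80 ✓
Two rows agree on {P, Q} but differ on R, so {P, Q} → R does not hold.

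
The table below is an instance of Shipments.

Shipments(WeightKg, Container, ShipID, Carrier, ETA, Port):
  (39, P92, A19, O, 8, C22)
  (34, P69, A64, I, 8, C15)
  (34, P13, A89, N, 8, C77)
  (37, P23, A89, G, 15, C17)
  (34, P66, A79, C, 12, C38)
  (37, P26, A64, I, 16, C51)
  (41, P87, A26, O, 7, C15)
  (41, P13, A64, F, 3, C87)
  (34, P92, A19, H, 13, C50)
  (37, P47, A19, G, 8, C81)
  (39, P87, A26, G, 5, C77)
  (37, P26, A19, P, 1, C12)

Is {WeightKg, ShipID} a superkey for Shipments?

Two distinct rows share (WeightKg=37, ShipID=A19), so {WeightKg, ShipID} does not determine every attribute — not a superkey.

No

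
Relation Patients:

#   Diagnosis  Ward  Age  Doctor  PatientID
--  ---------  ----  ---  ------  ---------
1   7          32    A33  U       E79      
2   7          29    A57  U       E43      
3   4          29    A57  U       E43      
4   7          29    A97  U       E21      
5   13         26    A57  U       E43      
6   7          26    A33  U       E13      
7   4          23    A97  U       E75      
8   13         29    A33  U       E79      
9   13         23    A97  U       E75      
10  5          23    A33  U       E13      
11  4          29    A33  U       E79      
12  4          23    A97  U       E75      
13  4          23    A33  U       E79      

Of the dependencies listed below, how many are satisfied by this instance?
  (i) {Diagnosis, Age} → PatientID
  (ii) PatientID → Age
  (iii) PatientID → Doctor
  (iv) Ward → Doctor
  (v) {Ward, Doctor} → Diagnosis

(i) {Diagnosis, Age} → PatientID: (Diagnosis=7, Age=A33): rows 1, 6 → PatientID takes values {E79, E13} — violation — fails.
(ii) PatientID → Age: every LHS value maps to a single RHS value — holds.
(iii) PatientID → Doctor: every LHS value maps to a single RHS value — holds.
(iv) Ward → Doctor: every LHS value maps to a single RHS value — holds.
(v) {Ward, Doctor} → Diagnosis: (Ward=29, Doctor=U): rows 2, 3, 4, 8, 11 → Diagnosis takes values {7, 4, 13} — violation; (Ward=26, Doctor=U): rows 5, 6 → Diagnosis takes values {13, 7} — violation; (Ward=23, Doctor=U): rows 7, 9, 10, 12, 13 → Diagnosis takes values {4, 13, 5} — violation — fails.
3 of the 5 dependencies hold.

3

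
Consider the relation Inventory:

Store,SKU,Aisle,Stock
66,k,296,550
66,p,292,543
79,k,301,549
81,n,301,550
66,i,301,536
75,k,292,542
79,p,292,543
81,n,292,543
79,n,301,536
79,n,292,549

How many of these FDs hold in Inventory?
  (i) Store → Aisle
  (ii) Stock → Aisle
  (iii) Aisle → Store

(i) Store → Aisle: Store=66: 3 rows → Aisle takes values {296, 292, 301} — violation; Store=79: 4 rows → Aisle takes values {301, 292} — violation; Store=81: 2 rows → Aisle takes values {301, 292} — violation — fails.
(ii) Stock → Aisle: Stock=550: 2 rows → Aisle takes values {296, 301} — violation; Stock=549: 2 rows → Aisle takes values {301, 292} — violation — fails.
(iii) Aisle → Store: Aisle=292: 5 rows → Store takes values {66, 75, 79, 81} — violation; Aisle=301: 4 rows → Store takes values {79, 81, 66} — violation — fails.
None of the 3 dependencies hold.

0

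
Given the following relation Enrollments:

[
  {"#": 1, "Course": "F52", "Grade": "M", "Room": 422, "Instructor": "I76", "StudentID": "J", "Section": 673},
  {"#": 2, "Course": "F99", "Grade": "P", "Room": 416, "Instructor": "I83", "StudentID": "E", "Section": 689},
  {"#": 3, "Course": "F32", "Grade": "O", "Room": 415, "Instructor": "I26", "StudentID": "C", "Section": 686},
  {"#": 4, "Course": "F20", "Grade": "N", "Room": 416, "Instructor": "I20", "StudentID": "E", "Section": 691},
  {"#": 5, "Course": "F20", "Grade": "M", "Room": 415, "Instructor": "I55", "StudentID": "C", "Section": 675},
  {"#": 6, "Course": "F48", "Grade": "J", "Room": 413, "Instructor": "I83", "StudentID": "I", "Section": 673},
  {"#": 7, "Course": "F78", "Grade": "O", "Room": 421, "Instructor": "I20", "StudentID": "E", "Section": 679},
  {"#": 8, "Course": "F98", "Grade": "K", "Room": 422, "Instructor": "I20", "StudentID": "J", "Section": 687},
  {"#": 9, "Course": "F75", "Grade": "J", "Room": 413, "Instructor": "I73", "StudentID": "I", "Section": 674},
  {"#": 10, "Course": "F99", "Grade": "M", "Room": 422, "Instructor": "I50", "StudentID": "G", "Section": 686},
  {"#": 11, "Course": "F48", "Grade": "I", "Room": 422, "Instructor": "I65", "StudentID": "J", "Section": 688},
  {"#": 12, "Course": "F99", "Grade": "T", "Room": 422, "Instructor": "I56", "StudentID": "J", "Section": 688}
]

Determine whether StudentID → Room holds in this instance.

StudentID=J: rows 1, 8, 11, 12 → Room = 422, 422, 422, 422 ✓
StudentID=E: rows 2, 4, 7 → Room takes values {416, 421} — violation
StudentID=C: rows 3, 5 → Room = 415, 415 ✓
StudentID=I: rows 6, 9 → Room = 413, 413 ✓
StudentID=G: row 10 → Room = 422 ✓
Two rows agree on StudentID but differ on Room, so StudentID → Room does not hold.

No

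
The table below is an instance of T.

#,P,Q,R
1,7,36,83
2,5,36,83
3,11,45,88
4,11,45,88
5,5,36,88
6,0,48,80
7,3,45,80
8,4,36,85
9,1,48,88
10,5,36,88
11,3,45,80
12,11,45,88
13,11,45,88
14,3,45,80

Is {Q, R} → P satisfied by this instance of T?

No

(Q=36, R=83): rows 1, 2 → P takes values {7, 5} — violation
(Q=45, R=88): rows 3, 4, 12, 13 → P = 11, 11, 11, 11 ✓
(Q=36, R=88): rows 5, 10 → P = 5, 5 ✓
(Q=48, R=80): row 6 → P = 0 ✓
(Q=45, R=80): rows 7, 11, 14 → P = 3, 3, 3 ✓
(Q=36, R=85): row 8 → P = 4 ✓
(Q=48, R=88): row 9 → P = 1 ✓
Two rows agree on {Q, R} but differ on P, so {Q, R} → P does not hold.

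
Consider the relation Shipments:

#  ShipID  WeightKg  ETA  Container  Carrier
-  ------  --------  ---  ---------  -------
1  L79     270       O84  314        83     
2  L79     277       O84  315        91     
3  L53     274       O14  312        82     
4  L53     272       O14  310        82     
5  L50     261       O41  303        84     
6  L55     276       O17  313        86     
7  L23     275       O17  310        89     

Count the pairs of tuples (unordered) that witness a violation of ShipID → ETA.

ShipID=L79: all 2 rows agree on ETA — 0 pairs.
ShipID=L53: all 2 rows agree on ETA — 0 pairs.

0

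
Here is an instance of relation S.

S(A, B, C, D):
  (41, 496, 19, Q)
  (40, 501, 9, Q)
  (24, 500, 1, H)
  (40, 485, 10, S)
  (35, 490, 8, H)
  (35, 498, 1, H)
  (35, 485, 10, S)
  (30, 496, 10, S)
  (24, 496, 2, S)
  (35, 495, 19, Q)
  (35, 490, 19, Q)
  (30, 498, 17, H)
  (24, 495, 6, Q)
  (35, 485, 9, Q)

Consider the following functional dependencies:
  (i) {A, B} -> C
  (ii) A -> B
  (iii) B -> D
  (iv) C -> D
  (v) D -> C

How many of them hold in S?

(i) {A, B} -> C: (A=35, B=490): 2 rows → C takes values {8, 19} — violation; (A=35, B=485): 2 rows → C takes values {10, 9} — violation — fails.
(ii) A -> B: A=40: 2 rows → B takes values {501, 485} — violation; A=24: 3 rows → B takes values {500, 496, 495} — violation; A=35: 6 rows → B takes values {490, 498, 485, 495} — violation; A=30: 2 rows → B takes values {496, 498} — violation — fails.
(iii) B -> D: B=496: 3 rows → D takes values {Q, S} — violation; B=485: 3 rows → D takes values {S, Q} — violation; B=490: 2 rows → D takes values {H, Q} — violation — fails.
(iv) C -> D: every LHS value maps to a single RHS value — holds.
(v) D -> C: D=Q: 6 rows → C takes values {19, 9, 6} — violation; D=H: 4 rows → C takes values {1, 8, 17} — violation; D=S: 4 rows → C takes values {10, 2} — violation — fails.
1 of the 5 dependencies holds.

1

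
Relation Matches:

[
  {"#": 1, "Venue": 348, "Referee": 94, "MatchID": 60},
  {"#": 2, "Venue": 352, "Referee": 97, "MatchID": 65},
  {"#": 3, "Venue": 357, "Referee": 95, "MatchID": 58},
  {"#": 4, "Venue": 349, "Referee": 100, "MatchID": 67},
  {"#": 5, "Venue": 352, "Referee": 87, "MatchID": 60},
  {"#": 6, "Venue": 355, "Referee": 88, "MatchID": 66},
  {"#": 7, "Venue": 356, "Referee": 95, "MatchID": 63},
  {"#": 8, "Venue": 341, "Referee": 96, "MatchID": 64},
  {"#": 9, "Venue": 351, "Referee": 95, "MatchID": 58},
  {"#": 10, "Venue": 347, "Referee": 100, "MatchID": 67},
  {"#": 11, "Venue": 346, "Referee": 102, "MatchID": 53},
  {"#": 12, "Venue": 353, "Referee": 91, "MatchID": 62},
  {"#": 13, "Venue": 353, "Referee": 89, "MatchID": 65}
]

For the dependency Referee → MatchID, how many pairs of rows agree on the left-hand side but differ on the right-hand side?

Referee=95: violating pairs (3,7), (7,9) — 2 pairs.
Referee=100: all 2 rows agree on MatchID — 0 pairs.

2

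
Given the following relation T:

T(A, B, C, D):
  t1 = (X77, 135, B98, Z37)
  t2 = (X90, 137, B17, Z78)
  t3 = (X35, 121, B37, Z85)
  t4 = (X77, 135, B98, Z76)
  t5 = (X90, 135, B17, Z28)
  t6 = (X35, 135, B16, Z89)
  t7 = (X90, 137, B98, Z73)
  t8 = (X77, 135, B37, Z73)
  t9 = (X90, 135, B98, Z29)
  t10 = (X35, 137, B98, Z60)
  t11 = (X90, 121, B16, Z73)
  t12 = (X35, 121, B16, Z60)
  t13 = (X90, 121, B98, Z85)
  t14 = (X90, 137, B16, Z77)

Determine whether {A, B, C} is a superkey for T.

Rows 1 and 4 have the same {A, B, C} value (A=X77, B=135, C=B98) but are distinct tuples, so {A, B, C} does not determine every attribute — not a superkey.

No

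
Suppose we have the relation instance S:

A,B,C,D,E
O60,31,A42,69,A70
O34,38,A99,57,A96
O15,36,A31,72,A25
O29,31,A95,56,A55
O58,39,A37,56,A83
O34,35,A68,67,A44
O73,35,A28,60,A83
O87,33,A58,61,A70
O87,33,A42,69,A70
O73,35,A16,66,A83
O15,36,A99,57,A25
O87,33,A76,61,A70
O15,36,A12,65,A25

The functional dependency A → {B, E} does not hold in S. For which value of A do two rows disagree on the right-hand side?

A=O60: 1 row → {B,E} = (31, A70) ✓
A=O34: 2 rows → {B,E} takes values {(38, A96), (35, A44)} — violation
A=O15: 3 rows → {B,E} = (36, A25), (36, A25), (36, A25) ✓
A=O29: 1 row → {B,E} = (31, A55) ✓
A=O58: 1 row → {B,E} = (39, A83) ✓
A=O73: 2 rows → {B,E} = (35, A83), (35, A83) ✓
A=O87: 3 rows → {B,E} = (33, A70), (33, A70), (33, A70) ✓
The only A value with inconsistent RHS is A=O34.

O34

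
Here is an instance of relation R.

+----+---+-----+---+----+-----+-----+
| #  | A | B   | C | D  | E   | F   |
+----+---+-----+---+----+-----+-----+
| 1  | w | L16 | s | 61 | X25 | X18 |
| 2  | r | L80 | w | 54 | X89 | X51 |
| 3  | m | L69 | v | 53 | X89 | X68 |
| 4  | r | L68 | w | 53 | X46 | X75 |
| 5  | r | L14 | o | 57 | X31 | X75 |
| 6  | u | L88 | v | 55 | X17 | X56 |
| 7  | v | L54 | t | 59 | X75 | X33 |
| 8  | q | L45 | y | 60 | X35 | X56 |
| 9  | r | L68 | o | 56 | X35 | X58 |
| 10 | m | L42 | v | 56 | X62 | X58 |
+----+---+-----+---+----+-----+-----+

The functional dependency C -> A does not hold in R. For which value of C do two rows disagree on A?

C=s: row 1 → A = w ✓
C=w: rows 2, 4 → A = r, r ✓
C=v: rows 3, 6, 10 → A takes values {m, u} — violation
C=o: rows 5, 9 → A = r, r ✓
C=t: row 7 → A = v ✓
C=y: row 8 → A = q ✓
The only C value with inconsistent A is C=v.

v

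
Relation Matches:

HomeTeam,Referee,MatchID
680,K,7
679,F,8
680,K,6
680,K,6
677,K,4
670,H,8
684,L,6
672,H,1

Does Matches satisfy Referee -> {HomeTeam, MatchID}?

No

Referee=K: 4 rows → {HomeTeam,MatchID} takes values {(680, 7), (680, 6), (677, 4)} — violation
Referee=F: 1 row → {HomeTeam,MatchID} = (679, 8) ✓
Referee=H: 2 rows → {HomeTeam,MatchID} takes values {(670, 8), (672, 1)} — violation
Referee=L: 1 row → {HomeTeam,MatchID} = (684, 6) ✓
Two rows agree on Referee but differ on {HomeTeam, MatchID}, so Referee -> {HomeTeam, MatchID} does not hold.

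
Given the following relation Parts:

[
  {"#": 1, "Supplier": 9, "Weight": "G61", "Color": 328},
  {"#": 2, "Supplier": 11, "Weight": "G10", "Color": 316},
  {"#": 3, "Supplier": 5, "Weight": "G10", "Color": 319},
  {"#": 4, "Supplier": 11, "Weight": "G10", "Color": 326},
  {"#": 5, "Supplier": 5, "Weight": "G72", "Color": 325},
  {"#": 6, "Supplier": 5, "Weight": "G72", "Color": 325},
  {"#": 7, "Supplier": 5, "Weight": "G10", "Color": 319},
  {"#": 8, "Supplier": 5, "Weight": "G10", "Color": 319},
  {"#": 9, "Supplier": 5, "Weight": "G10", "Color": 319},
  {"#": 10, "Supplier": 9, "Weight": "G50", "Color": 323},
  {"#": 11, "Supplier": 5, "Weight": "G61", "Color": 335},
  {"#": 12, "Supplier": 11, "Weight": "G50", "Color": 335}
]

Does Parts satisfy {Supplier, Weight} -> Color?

(Supplier=9, Weight=G61): row 1 → Color = 328 ✓
(Supplier=11, Weight=G10): rows 2, 4 → Color takes values {316, 326} — violation
(Supplier=5, Weight=G10): rows 3, 7, 8, 9 → Color = 319, 319, 319, 319 ✓
(Supplier=5, Weight=G72): rows 5, 6 → Color = 325, 325 ✓
(Supplier=9, Weight=G50): row 10 → Color = 323 ✓
(Supplier=5, Weight=G61): row 11 → Color = 335 ✓
(Supplier=11, Weight=G50): row 12 → Color = 335 ✓
Two rows agree on {Supplier, Weight} but differ on Color, so {Supplier, Weight} -> Color does not hold.

No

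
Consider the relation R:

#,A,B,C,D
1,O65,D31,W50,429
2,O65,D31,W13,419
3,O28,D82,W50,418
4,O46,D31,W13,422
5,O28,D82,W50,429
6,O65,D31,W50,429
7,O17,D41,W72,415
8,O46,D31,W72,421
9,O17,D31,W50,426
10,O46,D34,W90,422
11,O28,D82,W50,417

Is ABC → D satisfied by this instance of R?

(A=O65, B=D31, C=W50): rows 1, 6 → D = 429, 429 ✓
(A=O65, B=D31, C=W13): row 2 → D = 419 ✓
(A=O28, B=D82, C=W50): rows 3, 5, 11 → D takes values {418, 429, 417} — violation
(A=O46, B=D31, C=W13): row 4 → D = 422 ✓
(A=O17, B=D41, C=W72): row 7 → D = 415 ✓
(A=O46, B=D31, C=W72): row 8 → D = 421 ✓
(A=O17, B=D31, C=W50): row 9 → D = 426 ✓
(A=O46, B=D34, C=W90): row 10 → D = 422 ✓
Two rows agree on ABC but differ on D, so ABC → D does not hold.

No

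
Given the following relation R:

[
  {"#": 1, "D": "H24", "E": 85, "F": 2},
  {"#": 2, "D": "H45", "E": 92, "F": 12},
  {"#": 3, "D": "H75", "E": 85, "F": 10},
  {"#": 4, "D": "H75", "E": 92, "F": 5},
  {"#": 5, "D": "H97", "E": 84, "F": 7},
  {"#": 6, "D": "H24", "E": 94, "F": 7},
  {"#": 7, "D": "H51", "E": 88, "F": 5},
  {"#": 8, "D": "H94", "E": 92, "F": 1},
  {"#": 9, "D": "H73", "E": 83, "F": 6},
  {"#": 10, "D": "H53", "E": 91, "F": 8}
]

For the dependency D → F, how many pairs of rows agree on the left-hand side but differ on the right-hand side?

D=H24: violating pairs (1,6) — 1 pair.
D=H75: violating pairs (3,4) — 1 pair.

2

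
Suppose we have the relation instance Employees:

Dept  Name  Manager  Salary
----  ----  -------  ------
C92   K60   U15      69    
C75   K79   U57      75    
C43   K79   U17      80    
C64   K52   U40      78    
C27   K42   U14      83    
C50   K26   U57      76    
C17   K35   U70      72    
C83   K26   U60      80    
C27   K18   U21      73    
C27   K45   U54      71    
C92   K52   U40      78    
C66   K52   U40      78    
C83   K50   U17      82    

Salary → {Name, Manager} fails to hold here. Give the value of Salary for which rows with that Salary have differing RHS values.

Salary=69: 1 row → {Name,Manager} = (K60, U15) ✓
Salary=75: 1 row → {Name,Manager} = (K79, U57) ✓
Salary=80: 2 rows → {Name,Manager} takes values {(K79, U17), (K26, U60)} — violation
Salary=78: 3 rows → {Name,Manager} = (K52, U40), (K52, U40), (K52, U40) ✓
Salary=83: 1 row → {Name,Manager} = (K42, U14) ✓
Salary=76: 1 row → {Name,Manager} = (K26, U57) ✓
Salary=72: 1 row → {Name,Manager} = (K35, U70) ✓
Salary=73: 1 row → {Name,Manager} = (K18, U21) ✓
Salary=71: 1 row → {Name,Manager} = (K45, U54) ✓
Salary=82: 1 row → {Name,Manager} = (K50, U17) ✓
The only Salary value with inconsistent RHS is Salary=80.

80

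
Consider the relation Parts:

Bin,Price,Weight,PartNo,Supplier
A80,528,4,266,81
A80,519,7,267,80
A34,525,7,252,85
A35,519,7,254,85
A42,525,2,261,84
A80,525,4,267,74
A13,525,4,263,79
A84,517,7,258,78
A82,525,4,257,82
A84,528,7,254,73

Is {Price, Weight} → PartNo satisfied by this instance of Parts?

(Price=528, Weight=4): 1 row → PartNo = 266 ✓
(Price=519, Weight=7): 2 rows → PartNo takes values {267, 254} — violation
(Price=525, Weight=7): 1 row → PartNo = 252 ✓
(Price=525, Weight=2): 1 row → PartNo = 261 ✓
(Price=525, Weight=4): 3 rows → PartNo takes values {267, 263, 257} — violation
(Price=517, Weight=7): 1 row → PartNo = 258 ✓
(Price=528, Weight=7): 1 row → PartNo = 254 ✓
Two rows agree on {Price, Weight} but differ on PartNo, so {Price, Weight} → PartNo does not hold.

No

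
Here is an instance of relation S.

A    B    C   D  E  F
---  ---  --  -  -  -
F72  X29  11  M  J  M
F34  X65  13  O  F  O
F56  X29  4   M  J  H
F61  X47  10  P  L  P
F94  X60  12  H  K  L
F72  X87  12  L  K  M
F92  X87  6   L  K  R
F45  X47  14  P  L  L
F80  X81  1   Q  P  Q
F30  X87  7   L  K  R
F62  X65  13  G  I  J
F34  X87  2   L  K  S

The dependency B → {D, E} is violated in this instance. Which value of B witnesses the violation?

X65

B=X29: 2 rows → {D,E} = (M, J), (M, J) ✓
B=X65: 2 rows → {D,E} takes values {(O, F), (G, I)} — violation
B=X47: 2 rows → {D,E} = (P, L), (P, L) ✓
B=X60: 1 row → {D,E} = (H, K) ✓
B=X87: 4 rows → {D,E} = (L, K), (L, K), (L, K), (L, K) ✓
B=X81: 1 row → {D,E} = (Q, P) ✓
The only B value with inconsistent RHS is B=X65.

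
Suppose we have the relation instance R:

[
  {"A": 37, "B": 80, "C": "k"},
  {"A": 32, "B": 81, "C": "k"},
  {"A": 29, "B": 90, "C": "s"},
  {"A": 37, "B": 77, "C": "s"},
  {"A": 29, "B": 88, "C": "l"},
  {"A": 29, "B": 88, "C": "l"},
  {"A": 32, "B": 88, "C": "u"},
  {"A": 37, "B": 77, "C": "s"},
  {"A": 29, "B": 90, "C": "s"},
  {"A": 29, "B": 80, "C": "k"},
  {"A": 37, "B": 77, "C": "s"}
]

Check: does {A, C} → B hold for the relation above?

Yes

(A=37, C=k): 1 row → B = 80 ✓
(A=32, C=k): 1 row → B = 81 ✓
(A=29, C=s): 2 rows → B = 90, 90 ✓
(A=37, C=s): 3 rows → B = 77, 77, 77 ✓
(A=29, C=l): 2 rows → B = 88, 88 ✓
(A=32, C=u): 1 row → B = 88 ✓
(A=29, C=k): 1 row → B = 80 ✓
Every {A, C} value is associated with a single B value, so {A, C} → B holds.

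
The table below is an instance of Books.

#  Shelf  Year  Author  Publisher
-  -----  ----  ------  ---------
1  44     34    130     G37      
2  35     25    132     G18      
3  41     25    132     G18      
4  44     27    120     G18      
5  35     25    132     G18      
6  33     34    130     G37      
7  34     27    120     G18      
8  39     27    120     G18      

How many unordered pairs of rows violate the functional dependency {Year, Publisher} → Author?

0

(Year=34, Publisher=G37): all 2 rows agree on Author — 0 pairs.
(Year=25, Publisher=G18): all 3 rows agree on Author — 0 pairs.
(Year=27, Publisher=G18): all 3 rows agree on Author — 0 pairs.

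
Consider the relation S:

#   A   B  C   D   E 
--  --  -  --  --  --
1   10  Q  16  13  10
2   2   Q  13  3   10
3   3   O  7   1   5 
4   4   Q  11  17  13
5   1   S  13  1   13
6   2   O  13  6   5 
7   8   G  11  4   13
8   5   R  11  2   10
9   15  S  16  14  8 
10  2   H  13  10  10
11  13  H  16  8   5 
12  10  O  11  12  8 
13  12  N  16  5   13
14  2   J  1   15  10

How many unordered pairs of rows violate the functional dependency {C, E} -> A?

1

(C=13, E=10): all 2 rows agree on A — 0 pairs.
(C=11, E=13): violating pairs (4,7) — 1 pair.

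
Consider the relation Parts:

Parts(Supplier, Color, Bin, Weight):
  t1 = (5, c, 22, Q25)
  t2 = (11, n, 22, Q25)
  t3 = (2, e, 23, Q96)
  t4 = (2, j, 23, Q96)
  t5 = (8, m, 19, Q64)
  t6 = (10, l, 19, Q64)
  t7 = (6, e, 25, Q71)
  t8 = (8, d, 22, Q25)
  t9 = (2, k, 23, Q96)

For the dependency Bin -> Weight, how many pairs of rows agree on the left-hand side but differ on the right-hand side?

0

Bin=22: all 3 rows agree on Weight — 0 pairs.
Bin=23: all 3 rows agree on Weight — 0 pairs.
Bin=19: all 2 rows agree on Weight — 0 pairs.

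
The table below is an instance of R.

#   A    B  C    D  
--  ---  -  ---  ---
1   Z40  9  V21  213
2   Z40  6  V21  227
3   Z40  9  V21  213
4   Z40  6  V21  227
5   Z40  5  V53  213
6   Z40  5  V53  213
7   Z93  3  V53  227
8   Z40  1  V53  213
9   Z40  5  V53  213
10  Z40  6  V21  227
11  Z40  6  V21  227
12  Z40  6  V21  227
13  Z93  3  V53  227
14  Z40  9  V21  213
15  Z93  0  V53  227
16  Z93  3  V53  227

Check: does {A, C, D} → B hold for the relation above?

No

(A=Z40, C=V21, D=213): rows 1, 3, 14 → B = 9, 9, 9 ✓
(A=Z40, C=V21, D=227): rows 2, 4, 10, 11, 12 → B = 6, 6, 6, 6, 6 ✓
(A=Z40, C=V53, D=213): rows 5, 6, 8, 9 → B takes values {5, 1} — violation
(A=Z93, C=V53, D=227): rows 7, 13, 15, 16 → B takes values {3, 0} — violation
Two rows agree on {A, C, D} but differ on B, so {A, C, D} → B does not hold.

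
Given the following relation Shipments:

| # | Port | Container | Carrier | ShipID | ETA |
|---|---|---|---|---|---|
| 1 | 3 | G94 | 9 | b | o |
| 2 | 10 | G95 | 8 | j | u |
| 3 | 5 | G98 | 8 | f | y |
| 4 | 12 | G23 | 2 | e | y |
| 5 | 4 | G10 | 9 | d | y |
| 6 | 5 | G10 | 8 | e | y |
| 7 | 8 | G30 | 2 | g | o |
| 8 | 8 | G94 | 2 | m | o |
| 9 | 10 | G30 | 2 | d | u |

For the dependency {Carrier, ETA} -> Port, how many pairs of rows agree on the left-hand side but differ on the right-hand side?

(Carrier=8, ETA=y): all 2 rows agree on Port — 0 pairs.
(Carrier=2, ETA=o): all 2 rows agree on Port — 0 pairs.

0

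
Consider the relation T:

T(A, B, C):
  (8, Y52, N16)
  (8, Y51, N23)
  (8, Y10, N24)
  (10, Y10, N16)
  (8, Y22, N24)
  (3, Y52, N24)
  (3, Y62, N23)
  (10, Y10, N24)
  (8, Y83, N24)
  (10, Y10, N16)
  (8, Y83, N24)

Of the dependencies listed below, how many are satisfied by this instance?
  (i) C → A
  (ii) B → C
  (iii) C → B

(i) C → A: C=N16: 3 rows → A takes values {8, 10} — violation; C=N23: 2 rows → A takes values {8, 3} — violation; C=N24: 6 rows → A takes values {8, 3, 10} — violation — fails.
(ii) B → C: B=Y52: 2 rows → C takes values {N16, N24} — violation; B=Y10: 4 rows → C takes values {N24, N16} — violation — fails.
(iii) C → B: C=N16: 3 rows → B takes values {Y52, Y10} — violation; C=N23: 2 rows → B takes values {Y51, Y62} — violation; C=N24: 6 rows → B takes values {Y10, Y22, Y52, Y83} — violation — fails.
None of the 3 dependencies hold.

0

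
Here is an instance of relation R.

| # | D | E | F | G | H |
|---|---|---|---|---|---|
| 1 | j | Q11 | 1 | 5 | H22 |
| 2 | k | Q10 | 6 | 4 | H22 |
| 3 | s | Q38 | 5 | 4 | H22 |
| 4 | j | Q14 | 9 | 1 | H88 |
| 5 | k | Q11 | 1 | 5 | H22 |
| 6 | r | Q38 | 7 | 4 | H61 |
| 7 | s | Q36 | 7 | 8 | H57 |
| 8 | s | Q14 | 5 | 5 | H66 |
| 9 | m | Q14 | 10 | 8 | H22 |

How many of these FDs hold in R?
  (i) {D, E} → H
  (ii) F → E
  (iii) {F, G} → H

(i) {D, E} → H: every LHS value maps to a single RHS value — holds.
(ii) F → E: F=5: rows 3, 8 → E takes values {Q38, Q14} — violation; F=7: rows 6, 7 → E takes values {Q38, Q36} — violation — fails.
(iii) {F, G} → H: every LHS value maps to a single RHS value — holds.
2 of the 3 dependencies hold.

2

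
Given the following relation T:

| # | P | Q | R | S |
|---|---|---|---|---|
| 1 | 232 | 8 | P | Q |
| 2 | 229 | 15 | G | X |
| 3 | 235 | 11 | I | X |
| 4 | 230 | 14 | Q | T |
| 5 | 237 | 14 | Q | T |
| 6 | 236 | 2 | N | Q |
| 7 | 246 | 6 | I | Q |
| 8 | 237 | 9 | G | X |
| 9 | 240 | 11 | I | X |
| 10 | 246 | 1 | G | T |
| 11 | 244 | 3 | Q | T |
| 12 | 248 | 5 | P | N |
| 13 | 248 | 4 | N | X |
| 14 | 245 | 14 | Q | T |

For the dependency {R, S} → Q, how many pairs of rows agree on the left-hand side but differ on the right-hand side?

4

(R=G, S=X): violating pairs (2,8) — 1 pair.
(R=I, S=X): all 2 rows agree on Q — 0 pairs.
(R=Q, S=T): violating pairs (4,11), (5,11), (11,14) — 3 pairs.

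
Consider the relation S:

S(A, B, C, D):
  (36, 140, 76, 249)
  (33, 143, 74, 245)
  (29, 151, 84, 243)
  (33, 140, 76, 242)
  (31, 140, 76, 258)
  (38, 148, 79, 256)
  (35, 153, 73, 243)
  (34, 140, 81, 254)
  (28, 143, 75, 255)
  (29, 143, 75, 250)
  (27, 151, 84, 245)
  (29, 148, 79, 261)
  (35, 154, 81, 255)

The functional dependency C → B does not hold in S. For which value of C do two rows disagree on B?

C=76: 3 rows → B = 140, 140, 140 ✓
C=74: 1 row → B = 143 ✓
C=84: 2 rows → B = 151, 151 ✓
C=79: 2 rows → B = 148, 148 ✓
C=73: 1 row → B = 153 ✓
C=81: 2 rows → B takes values {140, 154} — violation
C=75: 2 rows → B = 143, 143 ✓
The only C value with inconsistent B is C=81.

81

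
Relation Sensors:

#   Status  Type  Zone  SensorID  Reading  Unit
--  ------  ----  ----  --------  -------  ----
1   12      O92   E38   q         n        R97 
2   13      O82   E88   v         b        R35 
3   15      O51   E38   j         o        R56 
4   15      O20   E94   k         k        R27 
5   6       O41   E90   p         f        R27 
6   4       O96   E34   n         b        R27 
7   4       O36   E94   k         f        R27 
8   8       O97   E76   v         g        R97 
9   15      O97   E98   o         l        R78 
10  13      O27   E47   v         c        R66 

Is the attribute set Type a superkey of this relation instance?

Rows 8 and 9 have the same Type value Type=O97 but are distinct tuples, so Type does not determine every attribute — not a superkey.

No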